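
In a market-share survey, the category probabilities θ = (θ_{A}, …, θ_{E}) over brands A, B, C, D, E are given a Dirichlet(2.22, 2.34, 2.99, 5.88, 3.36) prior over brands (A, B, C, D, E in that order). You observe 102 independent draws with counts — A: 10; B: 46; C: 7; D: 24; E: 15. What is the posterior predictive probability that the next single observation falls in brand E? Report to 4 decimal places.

The Dirichlet prior is conjugate to the Multinomial likelihood: each posterior αⱼ = prior αⱼ + observed count nⱼ.
Posterior concentration: (12.22, 48.34, 9.99, 29.88, 18.36), total = 118.79.
P(next = E | data) = α_{E}/Σα = 0.1546.

0.1546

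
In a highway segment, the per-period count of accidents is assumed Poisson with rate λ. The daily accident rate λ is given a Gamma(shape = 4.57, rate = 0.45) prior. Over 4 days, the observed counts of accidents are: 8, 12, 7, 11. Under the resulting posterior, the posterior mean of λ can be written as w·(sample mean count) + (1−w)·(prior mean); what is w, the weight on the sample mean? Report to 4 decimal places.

0.8989

With a Gamma(shape α, rate β) prior, the Poisson likelihood is conjugate: the posterior is Gamma(α + ΣXᵢ, β + n).
Posterior mean = (α₀+S)/(β₀+n) = [n/(β₀+n)]·(S/n) + [β₀/(β₀+n)]·(α₀/β₀), so only n and β₀ enter the weight.
Weight on data w = n/(β₀+n) = 4/(0.45+4) = 4/4.45 = 0.8989.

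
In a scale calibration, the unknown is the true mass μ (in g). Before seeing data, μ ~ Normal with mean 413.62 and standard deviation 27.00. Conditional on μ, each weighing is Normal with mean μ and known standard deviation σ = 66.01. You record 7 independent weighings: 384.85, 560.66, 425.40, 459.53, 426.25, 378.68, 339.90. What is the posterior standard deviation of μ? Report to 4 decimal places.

18.3240

For Normal data with known variance σ², a Normal(μ₀, σ₀²) prior on μ is conjugate. Posterior precision = 1/σ₀² + n/σ²; posterior mean is the precision-weighted average of μ₀ and x̄.
σ₀² = 27.00² = 729, σ² = 66.01² = 4357.3201; σ² + n·σ₀² = 4357.3201 + 7·729 = 9460.3201.
Posterior precision = 1/σ₀² + n/σ² = 1/729 + 7/4357.3201 = (σ² + n·σ₀²)/(σ₀²σ²) = 9460.3201/(729·4357.3201); posterior variance σₙ² = σ₀²σ²/(σ² + n·σ₀²) = 729·4357.3201/9460.3201 = 335.769437.
Posterior SD = √σₙ² = √(729·4357.3201/9460.3201) = 18.3240.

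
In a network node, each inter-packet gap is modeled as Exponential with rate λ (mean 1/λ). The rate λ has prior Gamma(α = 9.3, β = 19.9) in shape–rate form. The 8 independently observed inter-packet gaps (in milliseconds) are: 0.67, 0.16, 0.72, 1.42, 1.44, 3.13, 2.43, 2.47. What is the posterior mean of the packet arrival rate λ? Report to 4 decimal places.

With a Gamma(shape α, rate β) prior on the exponential rate λ, the posterior after n observations with total T = Σxᵢ is Gamma(α+n, β+T).
Sum of observations T = 12.44 milliseconds; n = 8.
Posterior: Gamma(9.3+8, 19.9+12.44) = Gamma(17.3, 32.34).
Posterior mean of λ = α/β = 17.3/32.34 = 0.5349.

0.5349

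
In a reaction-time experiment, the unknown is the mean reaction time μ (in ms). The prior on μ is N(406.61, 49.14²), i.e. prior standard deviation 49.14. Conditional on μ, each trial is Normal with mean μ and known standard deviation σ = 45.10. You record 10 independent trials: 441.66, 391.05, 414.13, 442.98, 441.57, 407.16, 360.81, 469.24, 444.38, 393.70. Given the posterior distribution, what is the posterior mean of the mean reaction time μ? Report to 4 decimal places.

419.5758

For Normal data with known variance σ², a Normal(μ₀, σ₀²) prior on μ is conjugate. Posterior precision = 1/σ₀² + n/σ²; posterior mean is the precision-weighted average of μ₀ and x̄.
Σxᵢ = 441.66 + 391.05 + 414.13 + 442.98 + 441.57 + 407.16 + 360.81 + 469.24 + 444.38 + 393.70 = 4206.68, so n·x̄ = 4206.68.
σ₀² = 49.14² = 2414.7396, σ² = 45.10² = 2034.01; σ² + n·σ₀² = 2034.01 + 10·2414.7396 = 26181.406.
Posterior mean = (μ₀/σ₀² + n·x̄/σ²)/(1/σ₀² + n/σ²) = (σ²·μ₀ + σ₀²·n·x̄)/(σ² + n·σ₀²) = (2034.01·406.61 + 2414.7396·4206.68)/26181.406 = 10985085.586628/26181.406 = 419.5758.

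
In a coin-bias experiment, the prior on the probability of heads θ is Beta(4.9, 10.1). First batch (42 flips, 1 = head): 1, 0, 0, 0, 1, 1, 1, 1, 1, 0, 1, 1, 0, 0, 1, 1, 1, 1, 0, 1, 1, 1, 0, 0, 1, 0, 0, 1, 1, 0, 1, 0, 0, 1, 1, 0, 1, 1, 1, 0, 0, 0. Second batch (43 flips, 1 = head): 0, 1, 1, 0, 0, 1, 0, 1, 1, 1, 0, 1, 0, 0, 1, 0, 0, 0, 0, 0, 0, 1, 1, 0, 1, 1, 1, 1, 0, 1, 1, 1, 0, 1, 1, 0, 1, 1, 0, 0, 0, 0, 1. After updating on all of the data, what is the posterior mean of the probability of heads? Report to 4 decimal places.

The Beta prior is conjugate to a Binomial/Bernoulli likelihood; the update adds successes to α and failures to β.
After batch 1: Beta(4.9+24, 10.1+18) = Beta(28.9, 28.1).
After batch 2: Beta(28.9+22, 28.1+21) = Beta(50.9, 49.1).
Posterior mean = α/(α+β) = 50.9/100.0 = 0.5090.

0.5090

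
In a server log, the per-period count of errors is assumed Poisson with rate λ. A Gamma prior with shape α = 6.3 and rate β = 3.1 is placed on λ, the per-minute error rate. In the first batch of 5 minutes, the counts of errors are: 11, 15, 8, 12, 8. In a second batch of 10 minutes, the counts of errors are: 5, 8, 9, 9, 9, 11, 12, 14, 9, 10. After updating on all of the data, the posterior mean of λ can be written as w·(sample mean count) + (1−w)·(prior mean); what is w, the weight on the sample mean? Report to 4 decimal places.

With a Gamma(shape α, rate β) prior, the Poisson likelihood is conjugate: the posterior is Gamma(α + ΣXᵢ, β + n).
Total number of minutes: n = 5 + 10 = 15.
Posterior mean = (α₀+S)/(β₀+n) = [n/(β₀+n)]·(S/n) + [β₀/(β₀+n)]·(α₀/β₀), so only n and β₀ enter the weight.
Weight on data w = n/(β₀+n) = 15/(3.1+15) = 15/18.1 = 0.8287.

0.8287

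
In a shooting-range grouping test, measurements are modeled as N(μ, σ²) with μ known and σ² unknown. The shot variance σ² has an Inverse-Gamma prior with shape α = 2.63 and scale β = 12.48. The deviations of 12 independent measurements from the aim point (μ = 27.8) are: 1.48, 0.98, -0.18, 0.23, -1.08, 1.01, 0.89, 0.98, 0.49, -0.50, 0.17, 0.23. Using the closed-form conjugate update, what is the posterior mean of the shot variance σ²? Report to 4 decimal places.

With known mean μ and an Inverse-Gamma(α, β) prior on σ², the Normal likelihood is conjugate: posterior is Inv-Gamma(α + n/2, β + Σ(xᵢ−μ)²/2).
Σ(xᵢ−μ)² = (1.48)² + (0.98)² + (-0.18)² + (0.23)² + (-1.08)² + (1.01)² + (0.89)² + (0.98)² + (0.49)² + (-0.50)² + (0.17)² + (0.23)² = 7.7470.
Posterior: Inv-Gamma(2.63 + 12/2, 12.48 + 7.7470/2) = Inv-Gamma(8.63, 16.35350).
E[σ²|data] = β/(α−1) = 16.35350/7.63 = 2.1433.

2.1433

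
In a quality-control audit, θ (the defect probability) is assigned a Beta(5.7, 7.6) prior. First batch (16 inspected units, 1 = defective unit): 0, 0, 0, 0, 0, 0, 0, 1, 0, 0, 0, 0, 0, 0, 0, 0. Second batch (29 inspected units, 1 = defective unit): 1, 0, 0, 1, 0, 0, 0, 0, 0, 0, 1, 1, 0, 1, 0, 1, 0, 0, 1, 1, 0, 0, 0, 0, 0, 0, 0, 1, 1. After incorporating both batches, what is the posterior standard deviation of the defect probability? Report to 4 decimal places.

0.0587

The Beta prior is conjugate to a Binomial/Bernoulli likelihood; the update adds successes to α and failures to β.
After batch 1: Beta(5.7+1, 7.6+15) = Beta(6.7, 22.6).
After batch 2: Beta(6.7+10, 22.6+19) = Beta(16.7, 41.6).
Var = αβ/((α+β)²(α+β+1)) = 16.7·41.6/(58.3²·59.3) = 0.00344682; SD = √0.00344682 = 0.0587.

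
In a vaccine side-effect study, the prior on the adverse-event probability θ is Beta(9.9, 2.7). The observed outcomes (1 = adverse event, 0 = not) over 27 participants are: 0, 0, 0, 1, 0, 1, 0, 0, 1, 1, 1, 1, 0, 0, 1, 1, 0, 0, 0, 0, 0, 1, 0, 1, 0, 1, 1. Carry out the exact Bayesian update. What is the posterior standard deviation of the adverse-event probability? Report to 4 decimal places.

0.0780

The Beta prior is conjugate to a Binomial/Bernoulli likelihood; the update adds successes to α and failures to β.
Posterior: Beta(α+k, β+n−k) = Beta(9.9+12, 2.7+15) = Beta(21.9, 17.7).
Var = αβ/((α+β)²(α+β+1)) = 21.9·17.7/(39.6²·40.6) = 0.00608837; SD = √0.00608837 = 0.0780.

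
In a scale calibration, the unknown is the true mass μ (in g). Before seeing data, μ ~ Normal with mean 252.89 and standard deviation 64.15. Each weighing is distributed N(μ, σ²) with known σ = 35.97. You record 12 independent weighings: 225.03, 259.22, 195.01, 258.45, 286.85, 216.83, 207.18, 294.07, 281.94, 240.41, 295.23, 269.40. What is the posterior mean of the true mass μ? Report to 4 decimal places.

For Normal data with known variance σ², a Normal(μ₀, σ₀²) prior on μ is conjugate. Posterior precision = 1/σ₀² + n/σ²; posterior mean is the precision-weighted average of μ₀ and x̄.
Σxᵢ = 225.03 + 259.22 + 195.01 + 258.45 + 286.85 + 216.83 + 207.18 + 294.07 + 281.94 + 240.41 + 295.23 + 269.40 = 3029.62, so n·x̄ = 3029.62.
σ₀² = 64.15² = 4115.2225, σ² = 35.97² = 1293.8409; σ² + n·σ₀² = 1293.8409 + 12·4115.2225 = 50676.5109.
Posterior mean = (μ₀/σ₀² + n·x̄/σ²)/(1/σ₀² + n/σ²) = (σ²·μ₀ + σ₀²·n·x̄)/(σ² + n·σ₀²) = (1293.8409·252.89 + 4115.2225·3029.62)/50676.5109 = 12794759.815651/50676.5109 = 252.4791.

252.4791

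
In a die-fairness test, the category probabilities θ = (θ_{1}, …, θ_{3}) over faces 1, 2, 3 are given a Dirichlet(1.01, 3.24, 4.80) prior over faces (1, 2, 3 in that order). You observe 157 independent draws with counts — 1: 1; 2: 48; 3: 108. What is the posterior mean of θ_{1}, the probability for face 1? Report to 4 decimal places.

The Dirichlet prior is conjugate to the Multinomial likelihood: each posterior αⱼ = prior αⱼ + observed count nⱼ.
Posterior concentration: (2.01, 51.24, 112.80), total = 166.05.
E[θ_{1}|data] = α_{1}/Σα = 2.01/166.05 = 0.0121.

0.0121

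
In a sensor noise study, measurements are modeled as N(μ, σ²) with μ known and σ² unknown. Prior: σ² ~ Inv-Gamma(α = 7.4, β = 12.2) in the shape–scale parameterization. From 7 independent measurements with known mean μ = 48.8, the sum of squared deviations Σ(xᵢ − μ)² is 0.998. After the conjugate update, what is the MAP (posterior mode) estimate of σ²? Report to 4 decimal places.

1.0671

With known mean μ and an Inverse-Gamma(α, β) prior on σ², the Normal likelihood is conjugate: posterior is Inv-Gamma(α + n/2, β + Σ(xᵢ−μ)²/2).
Posterior: Inv-Gamma(7.4 + 7/2, 12.2 + 0.998/2) = Inv-Gamma(10.90, 12.6990).
Mode = β/(α+1) = 12.6990/11.90 = 1.0671.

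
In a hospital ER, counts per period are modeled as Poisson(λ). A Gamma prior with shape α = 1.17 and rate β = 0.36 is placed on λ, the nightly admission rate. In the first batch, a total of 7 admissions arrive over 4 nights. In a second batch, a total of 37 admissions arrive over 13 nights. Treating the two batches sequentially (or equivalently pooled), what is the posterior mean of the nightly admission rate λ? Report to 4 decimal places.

With a Gamma(shape α, rate β) prior, the Poisson likelihood is conjugate: the posterior is Gamma(α + ΣXᵢ, β + n).
After batch 1: Gamma(α+S, β+n) = Gamma(1.17+7, 0.36+4) = Gamma(8.17, 4.36).
After batch 2: Gamma(α+S, β+n) = Gamma(8.17+37, 4.36+13) = Gamma(45.17, 17.36).
Posterior mean = α/β = 45.17/17.36 = 2.6020.

2.6020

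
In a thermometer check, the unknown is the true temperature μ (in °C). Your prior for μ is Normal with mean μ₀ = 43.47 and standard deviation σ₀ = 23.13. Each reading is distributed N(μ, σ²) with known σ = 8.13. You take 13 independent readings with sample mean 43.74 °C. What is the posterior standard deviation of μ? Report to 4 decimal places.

2.2442

For Normal data with known variance σ², a Normal(μ₀, σ₀²) prior on μ is conjugate. Posterior precision = 1/σ₀² + n/σ²; posterior mean is the precision-weighted average of μ₀ and x̄.
σ₀² = 23.13² = 534.9969, σ² = 8.13² = 66.0969; σ² + n·σ₀² = 66.0969 + 13·534.9969 = 7021.0566.
Posterior precision = 1/σ₀² + n/σ² = 1/534.9969 + 13/66.0969 = (σ² + n·σ₀²)/(σ₀²σ²) = 7021.0566/(534.9969·66.0969); posterior variance σₙ² = σ₀²σ²/(σ² + n·σ₀²) = 534.9969·66.0969/7021.0566 = 5.036512.
Posterior SD = √σₙ² = √(534.9969·66.0969/7021.0566) = 2.2442.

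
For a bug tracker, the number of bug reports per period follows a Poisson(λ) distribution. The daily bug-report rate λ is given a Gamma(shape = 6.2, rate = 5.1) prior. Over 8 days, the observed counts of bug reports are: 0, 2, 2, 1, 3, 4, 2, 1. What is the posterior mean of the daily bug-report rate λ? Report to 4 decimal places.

1.6183

With a Gamma(shape α, rate β) prior, the Poisson likelihood is conjugate: the posterior is Gamma(α + ΣXᵢ, β + n).
Sum of counts S = 15 over n = 8 days.
Posterior: Gamma(α+S, β+n) = Gamma(6.2+15, 5.1+8) = Gamma(21.2, 13.1).
Posterior mean = α/β = 21.2/13.1 = 1.6183.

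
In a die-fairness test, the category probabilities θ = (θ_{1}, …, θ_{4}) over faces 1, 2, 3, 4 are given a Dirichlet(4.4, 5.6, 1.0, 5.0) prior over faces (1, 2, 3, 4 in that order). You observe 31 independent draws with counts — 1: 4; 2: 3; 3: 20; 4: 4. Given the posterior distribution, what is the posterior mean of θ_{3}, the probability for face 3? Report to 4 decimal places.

The Dirichlet prior is conjugate to the Multinomial likelihood: each posterior αⱼ = prior αⱼ + observed count nⱼ.
Posterior concentration: (8.4, 8.6, 21.0, 9.0), total = 47.0.
E[θ_{3}|data] = α_{3}/Σα = 21.0/47.0 = 0.4468.

0.4468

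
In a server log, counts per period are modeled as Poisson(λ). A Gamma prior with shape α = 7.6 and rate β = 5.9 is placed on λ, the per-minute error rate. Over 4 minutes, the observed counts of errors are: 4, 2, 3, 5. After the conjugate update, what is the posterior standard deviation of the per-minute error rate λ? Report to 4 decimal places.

0.4695

With a Gamma(shape α, rate β) prior, the Poisson likelihood is conjugate: the posterior is Gamma(α + ΣXᵢ, β + n).
Sum of counts S = 14 over n = 4 minutes.
Posterior: Gamma(α+S, β+n) = Gamma(7.6+14, 5.9+4) = Gamma(21.6, 9.9).
SD = √α/β = √21.6/9.9 = 0.4695.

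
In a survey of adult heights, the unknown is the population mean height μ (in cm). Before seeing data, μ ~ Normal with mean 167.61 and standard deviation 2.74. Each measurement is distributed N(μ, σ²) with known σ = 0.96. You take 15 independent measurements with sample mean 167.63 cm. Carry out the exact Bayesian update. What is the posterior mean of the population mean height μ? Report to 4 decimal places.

167.6298

For Normal data with known variance σ², a Normal(μ₀, σ₀²) prior on μ is conjugate. Posterior precision = 1/σ₀² + n/σ²; posterior mean is the precision-weighted average of μ₀ and x̄.
n·x̄ = 15·167.63 = 2514.45.
σ₀² = 2.74² = 7.5076, σ² = 0.96² = 0.9216; σ² + n·σ₀² = 0.9216 + 15·7.5076 = 113.5356.
Posterior mean = (μ₀/σ₀² + n·x̄/σ²)/(1/σ₀² + n/σ²) = (σ²·μ₀ + σ₀²·n·x̄)/(σ² + n·σ₀²) = (0.9216·167.61 + 7.5076·2514.45)/113.5356 = 19031.954196/113.5356 = 167.6298.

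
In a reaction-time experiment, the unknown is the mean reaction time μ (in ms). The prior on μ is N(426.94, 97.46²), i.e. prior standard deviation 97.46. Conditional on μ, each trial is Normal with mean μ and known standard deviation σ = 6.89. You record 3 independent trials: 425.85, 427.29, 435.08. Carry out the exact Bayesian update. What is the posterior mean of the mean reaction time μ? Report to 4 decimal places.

429.4026

For Normal data with known variance σ², a Normal(μ₀, σ₀²) prior on μ is conjugate. Posterior precision = 1/σ₀² + n/σ²; posterior mean is the precision-weighted average of μ₀ and x̄.
Σxᵢ = 425.85 + 427.29 + 435.08 = 1288.22, so n·x̄ = 1288.22.
σ₀² = 97.46² = 9498.4516, σ² = 6.89² = 47.4721; σ² + n·σ₀² = 47.4721 + 3·9498.4516 = 28542.8269.
Posterior mean = (μ₀/σ₀² + n·x̄/σ²)/(1/σ₀² + n/σ²) = (σ²·μ₀ + σ₀²·n·x̄)/(σ² + n·σ₀²) = (47.4721·426.94 + 9498.4516·1288.22)/28542.8269 = 12256363.058526/28542.8269 = 429.4026.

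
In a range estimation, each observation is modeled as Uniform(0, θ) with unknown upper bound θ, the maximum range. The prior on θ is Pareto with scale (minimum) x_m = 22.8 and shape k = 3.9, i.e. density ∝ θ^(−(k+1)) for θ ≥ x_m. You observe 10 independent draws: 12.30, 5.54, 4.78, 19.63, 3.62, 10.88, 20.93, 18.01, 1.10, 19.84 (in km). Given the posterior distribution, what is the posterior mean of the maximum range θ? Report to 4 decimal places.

24.5674

A Pareto(scale x_m, shape k) prior on the upper bound θ of Uniform(0, θ) is conjugate: posterior is Pareto(max(x_m, max xᵢ), k + n).
Sample maximum = 20.93; prior scale x_m = 22.8 → posterior scale = max = 22.80.
Posterior shape = 3.9 + 10 = 13.9.
E[θ|data] = k·x_m/(k−1) = 13.9·22.80/12.9 = 24.5674.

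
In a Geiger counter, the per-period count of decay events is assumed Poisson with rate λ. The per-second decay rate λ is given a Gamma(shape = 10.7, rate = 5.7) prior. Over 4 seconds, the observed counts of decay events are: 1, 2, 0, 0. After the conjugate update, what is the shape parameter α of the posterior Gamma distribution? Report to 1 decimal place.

With a Gamma(shape α, rate β) prior, the Poisson likelihood is conjugate: the posterior is Gamma(α + ΣXᵢ, β + n).
Sum of counts S = 3 over n = 4 seconds.
Posterior: Gamma(α+S, β+n) = Gamma(10.7+3, 5.7+4) = Gamma(13.7, 9.7).
Posterior α = 13.7.

13.7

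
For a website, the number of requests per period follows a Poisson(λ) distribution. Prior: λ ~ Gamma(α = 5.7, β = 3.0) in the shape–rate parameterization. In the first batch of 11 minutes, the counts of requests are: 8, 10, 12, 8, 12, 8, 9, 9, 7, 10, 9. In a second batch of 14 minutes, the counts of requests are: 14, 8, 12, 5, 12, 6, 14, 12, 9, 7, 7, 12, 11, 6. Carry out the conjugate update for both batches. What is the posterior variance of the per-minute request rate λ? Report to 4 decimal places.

0.3096

With a Gamma(shape α, rate β) prior, the Poisson likelihood is conjugate: the posterior is Gamma(α + ΣXᵢ, β + n).
Batch 1: sum of counts S = 102 over n = 11 minutes.
After batch 1: Gamma(α+S, β+n) = Gamma(5.7+102, 3.0+11) = Gamma(107.7, 14.0).
Batch 2: sum of counts S = 135 over n = 14 minutes.
After batch 2: Gamma(α+S, β+n) = Gamma(107.7+135, 14.0+14) = Gamma(242.7, 28.0).
Var = α/β² = 242.7/28.0² = 0.3096.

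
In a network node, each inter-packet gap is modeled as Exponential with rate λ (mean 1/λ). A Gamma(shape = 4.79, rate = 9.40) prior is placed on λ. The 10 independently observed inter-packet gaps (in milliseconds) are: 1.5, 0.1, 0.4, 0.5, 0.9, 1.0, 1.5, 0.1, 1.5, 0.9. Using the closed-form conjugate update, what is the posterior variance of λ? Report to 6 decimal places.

0.046680

With a Gamma(shape α, rate β) prior on the exponential rate λ, the posterior after n observations with total T = Σxᵢ is Gamma(α+n, β+T).
Sum of observations T = 8.4 milliseconds; n = 10.
Posterior: Gamma(4.79+10, 9.40+8.4) = Gamma(14.79, 17.80).
Var = α/β² = 0.046680.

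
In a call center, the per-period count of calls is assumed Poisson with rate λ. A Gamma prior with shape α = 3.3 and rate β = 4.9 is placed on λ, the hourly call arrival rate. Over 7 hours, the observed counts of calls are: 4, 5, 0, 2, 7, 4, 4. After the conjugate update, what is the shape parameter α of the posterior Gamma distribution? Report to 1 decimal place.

With a Gamma(shape α, rate β) prior, the Poisson likelihood is conjugate: the posterior is Gamma(α + ΣXᵢ, β + n).
Sum of counts S = 26 over n = 7 hours.
Posterior: Gamma(α+S, β+n) = Gamma(3.3+26, 4.9+7) = Gamma(29.3, 11.9).
Posterior α = 29.3.

29.3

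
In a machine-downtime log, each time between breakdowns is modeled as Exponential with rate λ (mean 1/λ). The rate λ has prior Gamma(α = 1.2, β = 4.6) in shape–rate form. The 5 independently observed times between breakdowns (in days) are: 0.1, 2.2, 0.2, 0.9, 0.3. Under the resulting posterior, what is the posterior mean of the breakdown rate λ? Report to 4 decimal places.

0.7470

With a Gamma(shape α, rate β) prior on the exponential rate λ, the posterior after n observations with total T = Σxᵢ is Gamma(α+n, β+T).
Sum of observations T = 3.7 days; n = 5.
Posterior: Gamma(1.2+5, 4.6+3.7) = Gamma(6.2, 8.3).
Posterior mean of λ = α/β = 6.2/8.3 = 0.7470.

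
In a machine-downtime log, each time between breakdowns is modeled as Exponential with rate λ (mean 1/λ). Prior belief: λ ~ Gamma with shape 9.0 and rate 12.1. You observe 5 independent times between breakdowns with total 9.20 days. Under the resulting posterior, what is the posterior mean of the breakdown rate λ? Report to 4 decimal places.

With a Gamma(shape α, rate β) prior on the exponential rate λ, the posterior after n observations with total T = Σxᵢ is Gamma(α+n, β+T).
Posterior: Gamma(9.0+5, 12.1+9.20) = Gamma(14.0, 21.30).
Posterior mean of λ = α/β = 14.0/21.30 = 0.6573.

0.6573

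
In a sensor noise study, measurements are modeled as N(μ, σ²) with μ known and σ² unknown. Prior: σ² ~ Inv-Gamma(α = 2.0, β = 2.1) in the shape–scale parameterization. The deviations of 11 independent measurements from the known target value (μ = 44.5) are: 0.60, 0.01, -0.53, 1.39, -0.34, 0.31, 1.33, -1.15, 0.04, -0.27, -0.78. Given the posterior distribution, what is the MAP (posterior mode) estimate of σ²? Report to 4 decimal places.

0.6329

With known mean μ and an Inverse-Gamma(α, β) prior on σ², the Normal likelihood is conjugate: posterior is Inv-Gamma(α + n/2, β + Σ(xᵢ−μ)²/2).
Σ(xᵢ−μ)² = (0.60)² + (0.01)² + (-0.53)² + (1.39)² + (-0.34)² + (0.31)² + (1.33)² + (-1.15)² + (0.04)² + (-0.27)² + (-0.78)² = 6.5591.
Posterior: Inv-Gamma(2.0 + 11/2, 2.1 + 6.5591/2) = Inv-Gamma(7.50, 5.37955).
Mode = β/(α+1) = 5.37955/8.50 = 0.6329.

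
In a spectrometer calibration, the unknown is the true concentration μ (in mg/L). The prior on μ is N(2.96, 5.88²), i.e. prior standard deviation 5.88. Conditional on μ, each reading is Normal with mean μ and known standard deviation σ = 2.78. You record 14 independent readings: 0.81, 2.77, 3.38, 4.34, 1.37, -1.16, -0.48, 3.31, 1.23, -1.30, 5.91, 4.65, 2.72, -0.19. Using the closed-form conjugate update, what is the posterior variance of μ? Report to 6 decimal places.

For Normal data with known variance σ², a Normal(μ₀, σ₀²) prior on μ is conjugate. Posterior precision = 1/σ₀² + n/σ²; posterior mean is the precision-weighted average of μ₀ and x̄.
σ₀² = 5.88² = 34.5744, σ² = 2.78² = 7.7284; σ² + n·σ₀² = 7.7284 + 14·34.5744 = 491.77.
Posterior precision = 1/σ₀² + n/σ² = 1/34.5744 + 14/7.7284 = (σ² + n·σ₀²)/(σ₀²σ²) = 491.77/(34.5744·7.7284); posterior variance σₙ² = σ₀²σ²/(σ² + n·σ₀²) = 34.5744·7.7284/491.77 = 0.543353.

0.543353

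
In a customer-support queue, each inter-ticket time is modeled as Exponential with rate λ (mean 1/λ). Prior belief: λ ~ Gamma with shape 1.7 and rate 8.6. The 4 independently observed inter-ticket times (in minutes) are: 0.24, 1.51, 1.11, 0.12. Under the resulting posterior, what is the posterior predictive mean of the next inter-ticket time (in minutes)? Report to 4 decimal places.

2.4638

With a Gamma(shape α, rate β) prior on the exponential rate λ, the posterior after n observations with total T = Σxᵢ is Gamma(α+n, β+T).
Sum of observations T = 2.98 minutes; n = 4.
Posterior: Gamma(1.7+4, 8.6+2.98) = Gamma(5.7, 11.58).
The predictive distribution for the next observation is Lomax; its mean is β/(α−1) = 11.58/4.7 = 2.4638.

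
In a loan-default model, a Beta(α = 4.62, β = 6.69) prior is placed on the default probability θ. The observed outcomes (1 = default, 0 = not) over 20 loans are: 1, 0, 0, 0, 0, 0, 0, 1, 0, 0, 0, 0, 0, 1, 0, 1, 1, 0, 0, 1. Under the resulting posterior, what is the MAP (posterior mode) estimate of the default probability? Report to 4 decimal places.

0.3282

The Beta prior is conjugate to a Binomial/Bernoulli likelihood; the update adds successes to α and failures to β.
Posterior: Beta(α+k, β+n−k) = Beta(4.62+6, 6.69+14) = Beta(10.62, 20.69).
Mode of Beta(a,b) for a,b>1 is (a−1)/(a+b−2) = 9.62/29.31 = 0.3282.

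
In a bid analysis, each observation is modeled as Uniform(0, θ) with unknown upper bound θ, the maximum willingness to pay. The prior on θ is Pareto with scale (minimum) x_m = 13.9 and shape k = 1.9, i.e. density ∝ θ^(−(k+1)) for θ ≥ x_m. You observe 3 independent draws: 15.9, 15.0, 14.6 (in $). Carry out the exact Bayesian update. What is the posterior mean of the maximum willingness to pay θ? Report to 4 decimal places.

19.9769

A Pareto(scale x_m, shape k) prior on the upper bound θ of Uniform(0, θ) is conjugate: posterior is Pareto(max(x_m, max xᵢ), k + n).
Sample maximum = 15.9; prior scale x_m = 13.9 → posterior scale = max = 15.9.
Posterior shape = 1.9 + 3 = 4.9.
E[θ|data] = k·x_m/(k−1) = 4.9·15.9/3.9 = 19.9769.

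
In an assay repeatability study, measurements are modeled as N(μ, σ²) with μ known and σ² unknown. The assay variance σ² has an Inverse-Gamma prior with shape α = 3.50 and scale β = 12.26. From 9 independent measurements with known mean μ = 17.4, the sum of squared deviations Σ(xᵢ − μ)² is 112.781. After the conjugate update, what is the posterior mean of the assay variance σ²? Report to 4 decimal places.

9.8072

With known mean μ and an Inverse-Gamma(α, β) prior on σ², the Normal likelihood is conjugate: posterior is Inv-Gamma(α + n/2, β + Σ(xᵢ−μ)²/2).
Posterior: Inv-Gamma(3.50 + 9/2, 12.26 + 112.781/2) = Inv-Gamma(8.00, 68.6505).
E[σ²|data] = β/(α−1) = 68.6505/7.00 = 9.8072.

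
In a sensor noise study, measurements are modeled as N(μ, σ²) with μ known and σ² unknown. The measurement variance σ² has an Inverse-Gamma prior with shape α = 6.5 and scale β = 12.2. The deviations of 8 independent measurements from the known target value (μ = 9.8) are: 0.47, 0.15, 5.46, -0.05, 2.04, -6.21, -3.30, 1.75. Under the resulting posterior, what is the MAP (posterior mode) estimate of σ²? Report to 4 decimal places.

With known mean μ and an Inverse-Gamma(α, β) prior on σ², the Normal likelihood is conjugate: posterior is Inv-Gamma(α + n/2, β + Σ(xᵢ−μ)²/2).
Σ(xᵢ−μ)² = (0.47)² + (0.15)² + (5.46)² + (-0.05)² + (2.04)² + (-6.21)² + (-3.30)² + (1.75)² = 86.7357.
Posterior: Inv-Gamma(6.5 + 8/2, 12.2 + 86.7357/2) = Inv-Gamma(10.50, 55.56785).
Mode = β/(α+1) = 55.56785/11.50 = 4.8320.

4.8320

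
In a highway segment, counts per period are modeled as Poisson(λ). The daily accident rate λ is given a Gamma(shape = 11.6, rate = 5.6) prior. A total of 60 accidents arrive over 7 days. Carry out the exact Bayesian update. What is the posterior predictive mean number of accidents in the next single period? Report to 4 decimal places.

5.6825

With a Gamma(shape α, rate β) prior, the Poisson likelihood is conjugate: the posterior is Gamma(α + ΣXᵢ, β + n).
Posterior: Gamma(α+S, β+n) = Gamma(11.6+60, 5.6+7) = Gamma(71.6, 12.6).
The predictive distribution for one future period is NegBinom with mean α/β = 5.6825.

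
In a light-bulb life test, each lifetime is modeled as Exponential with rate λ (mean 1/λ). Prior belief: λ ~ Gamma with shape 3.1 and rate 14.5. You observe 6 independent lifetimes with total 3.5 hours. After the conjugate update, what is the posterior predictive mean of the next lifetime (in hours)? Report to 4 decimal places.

2.2222

With a Gamma(shape α, rate β) prior on the exponential rate λ, the posterior after n observations with total T = Σxᵢ is Gamma(α+n, β+T).
Posterior: Gamma(3.1+6, 14.5+3.5) = Gamma(9.1, 18.0).
The predictive distribution for the next observation is Lomax; its mean is β/(α−1) = 18.0/8.1 = 2.2222.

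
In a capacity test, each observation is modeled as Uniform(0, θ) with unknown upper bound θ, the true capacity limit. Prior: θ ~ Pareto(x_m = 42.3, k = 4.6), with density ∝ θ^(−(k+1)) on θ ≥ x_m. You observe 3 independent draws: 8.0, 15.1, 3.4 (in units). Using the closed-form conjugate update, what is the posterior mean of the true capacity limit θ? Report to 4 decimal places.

A Pareto(scale x_m, shape k) prior on the upper bound θ of Uniform(0, θ) is conjugate: posterior is Pareto(max(x_m, max xᵢ), k + n).
Sample maximum = 15.1; prior scale x_m = 42.3 → posterior scale = max = 42.3.
Posterior shape = 4.6 + 3 = 7.6.
E[θ|data] = k·x_m/(k−1) = 7.6·42.3/6.6 = 48.7091.

48.7091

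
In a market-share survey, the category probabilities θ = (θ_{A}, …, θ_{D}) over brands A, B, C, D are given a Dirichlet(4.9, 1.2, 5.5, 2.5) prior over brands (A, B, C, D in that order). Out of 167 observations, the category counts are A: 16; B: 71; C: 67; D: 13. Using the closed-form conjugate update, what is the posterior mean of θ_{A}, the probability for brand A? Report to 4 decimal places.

The Dirichlet prior is conjugate to the Multinomial likelihood: each posterior αⱼ = prior αⱼ + observed count nⱼ.
Posterior concentration: (20.9, 72.2, 72.5, 15.5), total = 181.1.
E[θ_{A}|data] = α_{A}/Σα = 20.9/181.1 = 0.1154.

0.1154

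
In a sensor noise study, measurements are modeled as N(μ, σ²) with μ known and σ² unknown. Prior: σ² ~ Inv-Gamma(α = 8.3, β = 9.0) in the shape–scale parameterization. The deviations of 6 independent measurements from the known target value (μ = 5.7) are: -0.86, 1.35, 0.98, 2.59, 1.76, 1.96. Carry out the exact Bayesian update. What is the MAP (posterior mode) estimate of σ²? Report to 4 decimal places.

With known mean μ and an Inverse-Gamma(α, β) prior on σ², the Normal likelihood is conjugate: posterior is Inv-Gamma(α + n/2, β + Σ(xᵢ−μ)²/2).
Σ(xᵢ−μ)² = (-0.86)² + (1.35)² + (0.98)² + (2.59)² + (1.76)² + (1.96)² = 17.1698.
Posterior: Inv-Gamma(8.3 + 6/2, 9.0 + 17.1698/2) = Inv-Gamma(11.30, 17.58490).
Mode = β/(α+1) = 17.58490/12.30 = 1.4297.

1.4297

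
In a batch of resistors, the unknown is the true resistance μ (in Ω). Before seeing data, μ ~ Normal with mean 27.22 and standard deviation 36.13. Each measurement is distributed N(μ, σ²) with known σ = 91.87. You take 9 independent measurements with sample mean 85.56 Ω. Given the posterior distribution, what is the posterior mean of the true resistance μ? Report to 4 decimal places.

For Normal data with known variance σ², a Normal(μ₀, σ₀²) prior on μ is conjugate. Posterior precision = 1/σ₀² + n/σ²; posterior mean is the precision-weighted average of μ₀ and x̄.
n·x̄ = 9·85.56 = 770.04.
σ₀² = 36.13² = 1305.3769, σ² = 91.87² = 8440.0969; σ² + n·σ₀² = 8440.0969 + 9·1305.3769 = 20188.489.
Posterior mean = (μ₀/σ₀² + n·x̄/σ²)/(1/σ₀² + n/σ²) = (σ²·μ₀ + σ₀²·n·x̄)/(σ² + n·σ₀²) = (8440.0969·27.22 + 1305.3769·770.04)/20188.489 = 1234931.865694/20188.489 = 61.1701.

61.1701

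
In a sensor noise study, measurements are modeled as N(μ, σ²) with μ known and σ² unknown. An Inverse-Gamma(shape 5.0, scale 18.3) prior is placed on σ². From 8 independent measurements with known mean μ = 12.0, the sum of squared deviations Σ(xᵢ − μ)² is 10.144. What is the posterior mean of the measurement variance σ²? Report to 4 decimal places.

2.9215

With known mean μ and an Inverse-Gamma(α, β) prior on σ², the Normal likelihood is conjugate: posterior is Inv-Gamma(α + n/2, β + Σ(xᵢ−μ)²/2).
Posterior: Inv-Gamma(5.0 + 8/2, 18.3 + 10.144/2) = Inv-Gamma(9.00, 23.3720).
E[σ²|data] = β/(α−1) = 23.3720/8.00 = 2.9215.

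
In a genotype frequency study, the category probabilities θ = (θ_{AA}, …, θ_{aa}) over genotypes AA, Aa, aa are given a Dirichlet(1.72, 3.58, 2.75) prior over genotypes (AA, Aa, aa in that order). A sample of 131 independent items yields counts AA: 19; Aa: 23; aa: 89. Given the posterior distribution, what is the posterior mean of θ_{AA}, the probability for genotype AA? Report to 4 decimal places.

0.1490

The Dirichlet prior is conjugate to the Multinomial likelihood: each posterior αⱼ = prior αⱼ + observed count nⱼ.
Posterior concentration: (20.72, 26.58, 91.75), total = 139.05.
E[θ_{AA}|data] = α_{AA}/Σα = 20.72/139.05 = 0.1490.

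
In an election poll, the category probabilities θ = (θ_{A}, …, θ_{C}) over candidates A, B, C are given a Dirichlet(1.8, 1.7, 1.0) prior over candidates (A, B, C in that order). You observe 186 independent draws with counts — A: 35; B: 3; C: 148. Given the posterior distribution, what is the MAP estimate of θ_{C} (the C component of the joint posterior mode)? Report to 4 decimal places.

0.7893

The Dirichlet prior is conjugate to the Multinomial likelihood: each posterior αⱼ = prior αⱼ + observed count nⱼ.
Posterior concentration: (36.8, 4.7, 149.0), total = 190.5.
Joint mode component: (α_{C}−1)/(Σα−K) = 148.0/187.5 = 0.7893.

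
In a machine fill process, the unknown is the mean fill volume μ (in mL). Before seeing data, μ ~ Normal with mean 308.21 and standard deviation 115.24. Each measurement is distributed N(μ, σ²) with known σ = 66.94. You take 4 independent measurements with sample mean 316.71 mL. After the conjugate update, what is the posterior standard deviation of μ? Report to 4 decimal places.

For Normal data with known variance σ², a Normal(μ₀, σ₀²) prior on μ is conjugate. Posterior precision = 1/σ₀² + n/σ²; posterior mean is the precision-weighted average of μ₀ and x̄.
σ₀² = 115.24² = 13280.2576, σ² = 66.94² = 4480.9636; σ² + n·σ₀² = 4480.9636 + 4·13280.2576 = 57601.994.
Posterior precision = 1/σ₀² + n/σ² = 1/13280.2576 + 4/4480.9636 = (σ² + n·σ₀²)/(σ₀²σ²) = 57601.994/(13280.2576·4480.9636); posterior variance σₙ² = σ₀²σ²/(σ² + n·σ₀²) = 13280.2576·4480.9636/57601.994 = 1033.095328.
Posterior SD = √σₙ² = √(13280.2576·4480.9636/57601.994) = 32.1418.

32.1418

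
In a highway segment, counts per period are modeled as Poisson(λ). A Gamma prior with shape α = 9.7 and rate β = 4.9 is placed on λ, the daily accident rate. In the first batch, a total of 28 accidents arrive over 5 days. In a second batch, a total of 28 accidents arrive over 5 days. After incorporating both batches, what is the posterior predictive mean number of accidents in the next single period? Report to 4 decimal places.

4.4094

With a Gamma(shape α, rate β) prior, the Poisson likelihood is conjugate: the posterior is Gamma(α + ΣXᵢ, β + n).
After batch 1: Gamma(α+S, β+n) = Gamma(9.7+28, 4.9+5) = Gamma(37.7, 9.9).
After batch 2: Gamma(α+S, β+n) = Gamma(37.7+28, 9.9+5) = Gamma(65.7, 14.9).
The predictive distribution for one future period is NegBinom with mean α/β = 4.4094.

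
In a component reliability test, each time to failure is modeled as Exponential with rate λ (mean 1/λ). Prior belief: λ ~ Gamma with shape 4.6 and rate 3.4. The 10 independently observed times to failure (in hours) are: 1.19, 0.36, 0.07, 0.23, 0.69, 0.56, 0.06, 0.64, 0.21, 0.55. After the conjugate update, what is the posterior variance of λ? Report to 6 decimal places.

With a Gamma(shape α, rate β) prior on the exponential rate λ, the posterior after n observations with total T = Σxᵢ is Gamma(α+n, β+T).
Sum of observations T = 4.56 hours; n = 10.
Posterior: Gamma(4.6+10, 3.4+4.56) = Gamma(14.6, 7.96).
Var = α/β² = 0.230423.

0.230423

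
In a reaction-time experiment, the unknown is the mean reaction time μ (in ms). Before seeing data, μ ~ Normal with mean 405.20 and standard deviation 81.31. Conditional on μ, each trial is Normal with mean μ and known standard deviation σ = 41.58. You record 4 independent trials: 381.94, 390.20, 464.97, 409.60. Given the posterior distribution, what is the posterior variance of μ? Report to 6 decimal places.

405.700837

For Normal data with known variance σ², a Normal(μ₀, σ₀²) prior on μ is conjugate. Posterior precision = 1/σ₀² + n/σ²; posterior mean is the precision-weighted average of μ₀ and x̄.
σ₀² = 81.31² = 6611.3161, σ² = 41.58² = 1728.8964; σ² + n·σ₀² = 1728.8964 + 4·6611.3161 = 28174.1608.
Posterior precision = 1/σ₀² + n/σ² = 1/6611.3161 + 4/1728.8964 = (σ² + n·σ₀²)/(σ₀²σ²) = 28174.1608/(6611.3161·1728.8964); posterior variance σₙ² = σ₀²σ²/(σ² + n·σ₀²) = 6611.3161·1728.8964/28174.1608 = 405.700837.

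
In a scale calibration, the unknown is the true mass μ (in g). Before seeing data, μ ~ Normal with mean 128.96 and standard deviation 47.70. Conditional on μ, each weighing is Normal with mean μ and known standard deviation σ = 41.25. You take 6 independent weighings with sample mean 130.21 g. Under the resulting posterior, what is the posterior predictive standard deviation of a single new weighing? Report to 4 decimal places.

44.2010

For Normal data with known variance σ², a Normal(μ₀, σ₀²) prior on μ is conjugate. Posterior precision = 1/σ₀² + n/σ²; posterior mean is the precision-weighted average of μ₀ and x̄.
σ₀² = 47.70² = 2275.29, σ² = 41.25² = 1701.5625; σ² + n·σ₀² = 1701.5625 + 6·2275.29 = 15353.3025.
Posterior precision = 1/σ₀² + n/σ² = 1/2275.29 + 6/1701.5625 = (σ² + n·σ₀²)/(σ₀²σ²) = 15353.3025/(2275.29·1701.5625); posterior variance σₙ² = σ₀²σ²/(σ² + n·σ₀²) = 2275.29·1701.5625/15353.3025 = 252.163868.
Predictive variance for one new observation = σₙ² + σ² = 2275.29·1701.5625/15353.3025 + 1701.5625 = σ²·(σ₀² + 15353.3025)/15353.3025 = 1701.5625·17628.5925/15353.3025 = 1953.726368; SD = √(1701.5625·17628.5925/15353.3025) = 44.2010.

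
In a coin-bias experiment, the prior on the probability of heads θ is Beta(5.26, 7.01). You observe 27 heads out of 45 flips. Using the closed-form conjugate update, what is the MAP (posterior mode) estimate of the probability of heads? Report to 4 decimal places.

The Beta prior is conjugate to a Binomial/Bernoulli likelihood; the update adds successes to α and failures to β.
Posterior: Beta(α+k, β+n−k) = Beta(5.26+27, 7.01+18) = Beta(32.26, 25.01).
Mode of Beta(a,b) for a,b>1 is (a−1)/(a+b−2) = 31.26/55.27 = 0.5656.

0.5656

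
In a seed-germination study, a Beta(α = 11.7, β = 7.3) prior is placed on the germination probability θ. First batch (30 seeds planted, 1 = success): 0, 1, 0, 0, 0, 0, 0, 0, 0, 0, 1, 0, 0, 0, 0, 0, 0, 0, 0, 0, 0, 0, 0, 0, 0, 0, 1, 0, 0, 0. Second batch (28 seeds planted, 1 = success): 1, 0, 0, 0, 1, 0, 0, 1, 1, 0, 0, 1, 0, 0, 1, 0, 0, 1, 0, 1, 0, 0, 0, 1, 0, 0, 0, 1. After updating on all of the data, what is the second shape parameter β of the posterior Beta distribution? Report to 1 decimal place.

52.3

The Beta prior is conjugate to a Binomial/Bernoulli likelihood; the update adds successes to α and failures to β.
After batch 1: Beta(11.7+3, 7.3+27) = Beta(14.7, 34.3).
After batch 2: Beta(14.7+10, 34.3+18) = Beta(24.7, 52.3).
Posterior β = 52.3.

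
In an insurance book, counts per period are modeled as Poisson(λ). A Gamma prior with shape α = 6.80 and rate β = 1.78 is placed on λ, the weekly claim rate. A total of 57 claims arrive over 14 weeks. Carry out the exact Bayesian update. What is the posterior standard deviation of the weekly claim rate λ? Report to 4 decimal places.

0.5062

With a Gamma(shape α, rate β) prior, the Poisson likelihood is conjugate: the posterior is Gamma(α + ΣXᵢ, β + n).
Posterior: Gamma(α+S, β+n) = Gamma(6.80+57, 1.78+14) = Gamma(63.80, 15.78).
SD = √α/β = √63.80/15.78 = 0.5062.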